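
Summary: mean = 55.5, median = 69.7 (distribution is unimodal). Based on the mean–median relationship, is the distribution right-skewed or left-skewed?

left-skewed

mean − median = 55.5 − 69.7 = -14.2
mean < median ⇒ the longer tail is on the left ⇒ left-skewed (negatively skewed).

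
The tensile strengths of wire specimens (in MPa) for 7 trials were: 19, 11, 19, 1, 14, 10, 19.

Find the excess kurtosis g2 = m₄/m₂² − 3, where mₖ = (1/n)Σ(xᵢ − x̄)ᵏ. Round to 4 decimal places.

x̄ = 13.2857
Σ(xᵢ − x̄)² = 265.4286 ⇒ m₂ = 37.91837
Σ(xᵢ − x̄)⁴ = 26125.2886 ⇒ m₄ = 3732.18409
m₂² = 1437.80258
g2 = m₄/m₂² − 3 = 2.59576 − 3 ≈ -0.4042

-0.4042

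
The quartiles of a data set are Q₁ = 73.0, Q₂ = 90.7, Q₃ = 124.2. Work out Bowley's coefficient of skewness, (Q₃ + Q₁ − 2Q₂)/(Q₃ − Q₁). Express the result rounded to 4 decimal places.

0.3086

numerator: Q₃ + Q₁ − 2Q₂ = 124.2 + 73.0 − 2×90.7 = 15.8000
denominator: Q₃ − Q₁ = 124.2 − 73.0 = 51.2000
Bowley skewness = 15.8000 / 51.2000 ≈ 0.3086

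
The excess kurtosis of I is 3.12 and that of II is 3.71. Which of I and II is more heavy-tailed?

II

Higher excess kurtosis ⇒ heavier tails relative to the normal distribution.
3.12 vs 3.71: the larger is 3.71, so II has heavier tails.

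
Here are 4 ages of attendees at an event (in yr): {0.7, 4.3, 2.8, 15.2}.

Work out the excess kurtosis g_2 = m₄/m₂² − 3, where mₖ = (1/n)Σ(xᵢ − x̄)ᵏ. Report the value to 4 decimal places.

x̄ = 5.7500
Σ(xᵢ − x̄)² = 125.6100 ⇒ m₂ = 31.40250
Σ(xᵢ − x̄)⁴ = 8705.4680 ⇒ m₄ = 2176.36701
m₂² = 986.11701
g_2 = m₄/m₂² − 3 = 2.20701 − 3 ≈ -0.7930

-0.7930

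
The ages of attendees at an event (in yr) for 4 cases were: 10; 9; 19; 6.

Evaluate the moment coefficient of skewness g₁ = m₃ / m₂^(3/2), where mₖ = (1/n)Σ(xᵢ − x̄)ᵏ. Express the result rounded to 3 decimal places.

x̄ = (10 + 9 + 19 + 6) / 4 = 11.0000
deviations (xᵢ − x̄): -1.0000, -2.0000, 8.0000, -5.0000
Σ(xᵢ − x̄)² = 94.0000 ⇒ m₂ = 94.0000/4 = 23.50000
Σ(xᵢ − x̄)³ = 378.0000 ⇒ m₃ = 378.0000/4 = 94.50000
m₂^(3/2) = 23.50000^(1.5) = 113.92048
g₁ = m₃ / m₂^(3/2) = 94.50000 / 113.92048 ≈ 0.830

0.830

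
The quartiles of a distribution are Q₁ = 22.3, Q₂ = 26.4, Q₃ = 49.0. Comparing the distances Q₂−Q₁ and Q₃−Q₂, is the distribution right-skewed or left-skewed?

Q₂ − Q₁ = 4.1;  Q₃ − Q₂ = 22.6
Q₃ − Q₂ > Q₂ − Q₁ ⇒ the upper half is more spread out ⇒ right-skewed.

right-skewed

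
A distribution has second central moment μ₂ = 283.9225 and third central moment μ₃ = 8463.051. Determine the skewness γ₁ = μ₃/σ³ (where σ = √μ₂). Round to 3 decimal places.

1.769

σ = √μ₂ = √283.9225 = 16.85000
σ³ = μ₂^(3/2) = 4784.09413
γ₁ = μ₃/σ³ = 8463.051 / 4784.09413 ≈ 1.769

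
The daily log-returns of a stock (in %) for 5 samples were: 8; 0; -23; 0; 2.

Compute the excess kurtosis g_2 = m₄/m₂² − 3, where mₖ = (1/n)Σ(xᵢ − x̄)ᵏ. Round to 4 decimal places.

-0.0625

x̄ = -2.6000
Σ(xᵢ − x̄)² = 563.2000 ⇒ m₂ = 112.64000
Σ(xᵢ − x̄)⁴ = 186353.0560 ⇒ m₄ = 37270.61120
m₂² = 12687.76960
g_2 = m₄/m₂² − 3 = 2.93752 − 3 ≈ -0.0625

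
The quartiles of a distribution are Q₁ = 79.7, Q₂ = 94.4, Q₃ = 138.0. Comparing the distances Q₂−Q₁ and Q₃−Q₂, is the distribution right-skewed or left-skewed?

right-skewed

Q₂ − Q₁ = 14.7;  Q₃ − Q₂ = 43.6
Q₃ − Q₂ > Q₂ − Q₁ ⇒ the upper half is more spread out ⇒ right-skewed.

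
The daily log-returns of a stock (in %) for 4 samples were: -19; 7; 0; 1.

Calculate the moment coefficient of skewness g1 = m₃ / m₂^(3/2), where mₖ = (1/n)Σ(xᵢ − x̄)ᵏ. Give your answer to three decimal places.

x̄ = (-19 + 7 + 0 + 1) / 4 = -2.7500
deviations (xᵢ − x̄): -16.2500, 9.7500, 2.7500, 3.7500
Σ(xᵢ − x̄)² = 380.7500 ⇒ m₂ = 380.7500/4 = 95.18750
Σ(xᵢ − x̄)³ = -3290.6250 ⇒ m₃ = -3290.6250/4 = -822.65625
m₂^(3/2) = 95.18750^(1.5) = 928.68810
g1 = m₃ / m₂^(3/2) = -822.65625 / 928.68810 ≈ -0.886

-0.886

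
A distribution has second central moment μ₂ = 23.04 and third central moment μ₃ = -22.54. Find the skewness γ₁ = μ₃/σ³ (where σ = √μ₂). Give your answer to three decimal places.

-0.204

σ = √μ₂ = √23.04 = 4.80000
σ³ = μ₂^(3/2) = 110.59200
γ₁ = μ₃/σ³ = -22.54 / 110.59200 ≈ -0.204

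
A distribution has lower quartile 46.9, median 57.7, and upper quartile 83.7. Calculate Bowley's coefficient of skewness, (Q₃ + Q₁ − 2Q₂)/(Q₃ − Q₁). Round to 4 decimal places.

numerator: Q₃ + Q₁ − 2Q₂ = 83.7 + 46.9 − 2×57.7 = 15.2000
denominator: Q₃ − Q₁ = 83.7 − 46.9 = 36.8000
Bowley skewness = 15.2000 / 36.8000 ≈ 0.4130

0.4130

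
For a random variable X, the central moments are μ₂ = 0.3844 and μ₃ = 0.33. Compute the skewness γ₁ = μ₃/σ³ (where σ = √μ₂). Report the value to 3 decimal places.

σ = √μ₂ = √0.3844 = 0.62000
σ³ = μ₂^(3/2) = 0.23833
γ₁ = μ₃/σ³ = 0.33 / 0.23833 ≈ 1.385

1.385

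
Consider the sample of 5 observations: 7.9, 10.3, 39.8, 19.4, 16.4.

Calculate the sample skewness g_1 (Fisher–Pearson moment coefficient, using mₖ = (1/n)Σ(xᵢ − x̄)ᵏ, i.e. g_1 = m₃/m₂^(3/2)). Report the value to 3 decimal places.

1.028

x̄ = (7.9 + 10.3 + 39.8 + 19.4 + 16.4) / 5 = 18.7600
deviations (xᵢ − x̄): -10.8600, -8.4600, 21.0400, 0.6400, -2.3600
Σ(xᵢ − x̄)² = 638.1720 ⇒ m₂ = 638.1720/5 = 127.63440
Σ(xᵢ − x̄)³ = 7414.8190 ⇒ m₃ = 7414.8190/5 = 1482.96379
m₂^(3/2) = 127.63440^(1.5) = 1441.95468
g_1 = m₃ / m₂^(3/2) = 1482.96379 / 1441.95468 ≈ 1.028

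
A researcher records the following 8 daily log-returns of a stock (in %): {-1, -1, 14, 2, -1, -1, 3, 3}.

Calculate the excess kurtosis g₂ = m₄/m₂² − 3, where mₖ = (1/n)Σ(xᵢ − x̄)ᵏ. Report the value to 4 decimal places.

x̄ = 2.2500
Σ(xᵢ − x̄)² = 181.5000 ⇒ m₂ = 22.68750
Σ(xᵢ − x̄)⁴ = 19508.1563 ⇒ m₄ = 2438.51953
m₂² = 514.72266
g₂ = m₄/m₂² − 3 = 4.73754 − 3 ≈ 1.7375

1.7375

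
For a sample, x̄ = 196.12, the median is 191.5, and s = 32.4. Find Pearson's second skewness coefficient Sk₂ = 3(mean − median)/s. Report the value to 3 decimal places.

Sk₂ = 3(196.12 − 191.5) / 32.4 = 3 × 4.6200 / 32.4
    = 13.8600 / 32.4 ≈ 0.428

0.428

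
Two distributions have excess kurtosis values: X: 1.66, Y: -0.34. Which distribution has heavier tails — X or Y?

X

Higher excess kurtosis ⇒ heavier tails relative to the normal distribution.
1.66 vs -0.34: the larger is 1.66, so X has heavier tails. (X is leptokurtic — heavier-than-normal tails; the other is platykurtic.)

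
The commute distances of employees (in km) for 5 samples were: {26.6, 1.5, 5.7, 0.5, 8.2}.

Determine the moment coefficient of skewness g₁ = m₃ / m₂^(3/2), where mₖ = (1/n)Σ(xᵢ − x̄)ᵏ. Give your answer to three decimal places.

1.189

x̄ = (26.6 + 1.5 + 5.7 + 0.5 + 8.2) / 5 = 8.5000
deviations (xᵢ − x̄): 18.1000, -7.0000, -2.8000, -8.0000, -0.3000
Σ(xᵢ − x̄)² = 448.5400 ⇒ m₂ = 448.5400/5 = 89.70800
Σ(xᵢ − x̄)³ = 5052.7620 ⇒ m₃ = 5052.7620/5 = 1010.55240
m₂^(3/2) = 89.70800^(1.5) = 849.66311
g₁ = m₃ / m₂^(3/2) = 1010.55240 / 849.66311 ≈ 1.189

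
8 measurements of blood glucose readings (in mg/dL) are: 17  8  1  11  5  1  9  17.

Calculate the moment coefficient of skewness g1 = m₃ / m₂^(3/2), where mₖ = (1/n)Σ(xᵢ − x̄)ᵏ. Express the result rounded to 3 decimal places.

0.157

x̄ = (17 + 8 + 1 + 11 + 5 + 1 + 9 + 17) / 8 = 8.6250
deviations (xᵢ − x̄): 8.3750, -0.6250, -7.6250, 2.3750, -3.6250, -7.6250, 0.3750, 8.3750
Σ(xᵢ − x̄)² = 275.8750 ⇒ m₂ = 275.8750/8 = 34.48438
Σ(xᵢ − x̄)³ = 253.7813 ⇒ m₃ = 253.7813/8 = 31.72266
m₂^(3/2) = 34.48438^(1.5) = 202.50397
g1 = m₃ / m₂^(3/2) = 31.72266 / 202.50397 ≈ 0.157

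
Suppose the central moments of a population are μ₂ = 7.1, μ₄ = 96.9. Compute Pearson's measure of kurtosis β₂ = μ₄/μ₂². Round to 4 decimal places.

μ₂² = 7.1² = 50.41000
μ₄/μ₂² = 96.9 / 50.41000 = 1.92224
β₂ ≈ 1.9222

1.9222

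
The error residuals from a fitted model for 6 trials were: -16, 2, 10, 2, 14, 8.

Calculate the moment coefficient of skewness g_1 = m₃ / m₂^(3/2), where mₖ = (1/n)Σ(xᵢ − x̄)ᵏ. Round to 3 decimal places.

-1.046

x̄ = (-16 + 2 + 10 + 2 + 14 + 8) / 6 = 3.3333
deviations (xᵢ − x̄): -19.3333, -1.3333, 6.6667, -1.3333, 10.6667, 4.6667
Σ(xᵢ − x̄)² = 557.3333 ⇒ m₂ = 557.3333/6 = 92.88889
Σ(xᵢ − x̄)³ = -5619.5556 ⇒ m₃ = -5619.5556/6 = -936.59259
m₂^(3/2) = 92.88889^(1.5) = 895.25273
g_1 = m₃ / m₂^(3/2) = -936.59259 / 895.25273 ≈ -1.046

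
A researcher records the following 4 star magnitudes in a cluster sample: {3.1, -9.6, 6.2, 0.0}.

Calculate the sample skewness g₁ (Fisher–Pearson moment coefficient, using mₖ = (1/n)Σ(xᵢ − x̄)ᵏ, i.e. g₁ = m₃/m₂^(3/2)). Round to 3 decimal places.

-0.705

x̄ = (3.1 - 9.6 + 6.2 + 0.0) / 4 = -0.0750
deviations (xᵢ − x̄): 3.1750, -9.5250, 6.2750, 0.0750
Σ(xᵢ − x̄)² = 140.1875 ⇒ m₂ = 140.1875/4 = 35.04688
Σ(xᵢ − x̄)³ = -585.0731 ⇒ m₃ = -585.0731/4 = -146.26828
m₂^(3/2) = 35.04688^(1.5) = 207.47891
g₁ = m₃ / m₂^(3/2) = -146.26828 / 207.47891 ≈ -0.705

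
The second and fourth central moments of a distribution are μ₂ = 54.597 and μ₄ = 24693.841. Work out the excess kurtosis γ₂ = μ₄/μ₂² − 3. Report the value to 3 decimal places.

5.284

μ₂² = 54.597² = 2980.83241
μ₄/μ₂² = 24693.841 / 2980.83241 = 8.28421
γ₂ = 8.28421 − 3 ≈ 5.284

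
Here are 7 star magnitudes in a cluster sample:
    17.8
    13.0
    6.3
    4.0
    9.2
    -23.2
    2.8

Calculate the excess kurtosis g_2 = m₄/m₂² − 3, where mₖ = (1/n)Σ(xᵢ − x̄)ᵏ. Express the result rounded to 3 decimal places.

x̄ = 4.2714
Σ(xᵢ − x̄)² = 1044.5343 ⇒ m₂ = 149.21918
Σ(xᵢ − x̄)⁴ = 609454.3965 ⇒ m₄ = 87064.91378
m₂² = 22266.36478
g_2 = m₄/m₂² − 3 = 3.91015 − 3 ≈ 0.910

0.910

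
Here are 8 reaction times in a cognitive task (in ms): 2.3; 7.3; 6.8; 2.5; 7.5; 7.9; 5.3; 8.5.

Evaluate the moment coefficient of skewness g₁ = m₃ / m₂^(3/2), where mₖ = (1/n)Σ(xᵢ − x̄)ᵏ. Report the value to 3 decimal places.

x̄ = (2.3 + 7.3 + 6.8 + 2.5 + 7.5 + 7.9 + 5.3 + 8.5) / 8 = 6.0125
deviations (xᵢ − x̄): -3.7125, 1.2875, 0.7875, -3.5125, 1.4875, 1.8875, -0.7125, 2.4875
Σ(xᵢ − x̄)² = 40.8688 ⇒ m₂ = 40.8688/8 = 5.10859
Σ(xᵢ − x̄)³ = -66.8356 ⇒ m₃ = -66.8356/8 = -8.35445
m₂^(3/2) = 5.10859^(1.5) = 11.54654
g₁ = m₃ / m₂^(3/2) = -8.35445 / 11.54654 ≈ -0.724

-0.724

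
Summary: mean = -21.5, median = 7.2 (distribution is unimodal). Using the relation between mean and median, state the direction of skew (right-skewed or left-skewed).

mean − median = -21.5 − 7.2 = -28.7
mean < median ⇒ the longer tail is on the left ⇒ left-skewed (negatively skewed).

left-skewed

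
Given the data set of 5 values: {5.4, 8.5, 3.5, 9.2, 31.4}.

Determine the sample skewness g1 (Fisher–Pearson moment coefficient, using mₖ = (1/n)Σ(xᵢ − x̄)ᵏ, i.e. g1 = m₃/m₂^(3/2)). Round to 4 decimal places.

1.3434

x̄ = (5.4 + 8.5 + 3.5 + 9.2 + 31.4) / 5 = 11.6000
deviations (xᵢ − x̄): -6.2000, -3.1000, -8.1000, -2.4000, 19.8000
Σ(xᵢ − x̄)² = 511.4600 ⇒ m₂ = 511.4600/5 = 102.29200
Σ(xᵢ − x̄)³ = 6949.0080 ⇒ m₃ = 6949.0080/5 = 1389.80160
m₂^(3/2) = 102.29200^(1.5) = 1034.57625
g1 = m₃ / m₂^(3/2) = 1389.80160 / 1034.57625 ≈ 1.3434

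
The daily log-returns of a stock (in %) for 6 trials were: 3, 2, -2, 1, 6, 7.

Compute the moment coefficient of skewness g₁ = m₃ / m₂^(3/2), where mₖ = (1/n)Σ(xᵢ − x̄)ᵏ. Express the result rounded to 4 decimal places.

x̄ = (3 + 2 - 2 + 1 + 6 + 7) / 6 = 2.8333
deviations (xᵢ − x̄): 0.1667, -0.8333, -4.8333, -1.8333, 3.1667, 4.1667
Σ(xᵢ − x̄)² = 54.8333 ⇒ m₂ = 54.8333/6 = 9.13889
Σ(xᵢ − x̄)³ = -15.5556 ⇒ m₃ = -15.5556/6 = -2.59259
m₂^(3/2) = 9.13889^(1.5) = 27.62741
g₁ = m₃ / m₂^(3/2) = -2.59259 / 27.62741 ≈ -0.0938

-0.0938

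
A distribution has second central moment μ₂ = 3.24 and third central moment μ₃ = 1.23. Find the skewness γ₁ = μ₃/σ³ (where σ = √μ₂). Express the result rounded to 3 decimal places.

σ = √μ₂ = √3.24 = 1.80000
σ³ = μ₂^(3/2) = 5.83200
γ₁ = μ₃/σ³ = 1.23 / 5.83200 ≈ 0.211

0.211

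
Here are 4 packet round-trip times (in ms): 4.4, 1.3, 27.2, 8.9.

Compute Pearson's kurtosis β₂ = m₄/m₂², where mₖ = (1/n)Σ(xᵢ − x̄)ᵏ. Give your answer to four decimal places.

x̄ = 10.4500
Σ(xᵢ − x̄)² = 403.2900 ⇒ m₂ = 100.82250
Σ(xᵢ − x̄)⁴ = 87070.2884 ⇒ m₄ = 21767.57211
m₂² = 10165.17651
β₂ = m₄/m₂² = 21767.57211 / 10165.17651 ≈ 2.1414

2.1414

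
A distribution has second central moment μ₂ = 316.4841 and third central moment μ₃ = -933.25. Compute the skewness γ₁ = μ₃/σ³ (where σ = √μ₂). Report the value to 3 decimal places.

-0.166

σ = √μ₂ = √316.4841 = 17.79000
σ³ = μ₂^(3/2) = 5630.25214
γ₁ = μ₃/σ³ = -933.25 / 5630.25214 ≈ -0.166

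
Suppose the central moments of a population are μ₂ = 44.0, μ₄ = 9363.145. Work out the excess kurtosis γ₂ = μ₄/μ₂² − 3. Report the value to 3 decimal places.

1.836

μ₂² = 44.0² = 1936.00000
μ₄/μ₂² = 9363.145 / 1936.00000 = 4.83634
γ₂ = 4.83634 − 3 ≈ 1.836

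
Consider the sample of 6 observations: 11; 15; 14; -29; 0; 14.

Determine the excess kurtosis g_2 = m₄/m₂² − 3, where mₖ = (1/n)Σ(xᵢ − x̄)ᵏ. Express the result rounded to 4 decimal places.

0.4343

x̄ = 4.1667
Σ(xᵢ − x̄)² = 1474.8333 ⇒ m₂ = 245.80556
Σ(xᵢ − x̄)⁴ = 1245016.1528 ⇒ m₄ = 207502.69213
m₂² = 60420.37114
g_2 = m₄/m₂² − 3 = 3.43432 − 3 ≈ 0.4343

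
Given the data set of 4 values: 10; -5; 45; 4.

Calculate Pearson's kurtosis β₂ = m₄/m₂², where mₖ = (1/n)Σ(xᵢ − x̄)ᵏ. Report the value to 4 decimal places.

x̄ = 13.5000
Σ(xᵢ − x̄)² = 1437.0000 ⇒ m₂ = 359.25000
Σ(xᵢ − x̄)⁴ = 1109990.2500 ⇒ m₄ = 277497.56250
m₂² = 129060.56250
β₂ = m₄/m₂² = 277497.56250 / 129060.56250 ≈ 2.1501

2.1501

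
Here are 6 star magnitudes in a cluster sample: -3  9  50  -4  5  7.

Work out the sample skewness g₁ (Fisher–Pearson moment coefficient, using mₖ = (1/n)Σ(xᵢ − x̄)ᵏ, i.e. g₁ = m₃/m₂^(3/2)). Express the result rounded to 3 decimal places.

1.507

x̄ = (-3 + 9 + 50 - 4 + 5 + 7) / 6 = 10.6667
deviations (xᵢ − x̄): -13.6667, -1.6667, 39.3333, -14.6667, -5.6667, -3.6667
Σ(xᵢ − x̄)² = 1997.3333 ⇒ m₂ = 1997.3333/6 = 332.88889
Σ(xᵢ − x̄)³ = 54909.5556 ⇒ m₃ = 54909.5556/6 = 9151.59259
m₂^(3/2) = 332.88889^(1.5) = 6073.63864
g₁ = m₃ / m₂^(3/2) = 9151.59259 / 6073.63864 ≈ 1.507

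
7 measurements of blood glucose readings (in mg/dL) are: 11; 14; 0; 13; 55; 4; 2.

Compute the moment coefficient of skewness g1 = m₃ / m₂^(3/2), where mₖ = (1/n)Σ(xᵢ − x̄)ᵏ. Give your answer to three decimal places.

1.681

x̄ = (11 + 14 + 0 + 13 + 55 + 4 + 2) / 7 = 14.1429
deviations (xᵢ − x̄): -3.1429, -0.1429, -14.1429, -1.1429, 40.8571, -10.1429, -12.1429
Σ(xᵢ − x̄)² = 2130.8571 ⇒ m₂ = 2130.8571/7 = 304.40816
Σ(xᵢ − x̄)³ = 62507.7551 ⇒ m₃ = 62507.7551/7 = 8929.67930
m₂^(3/2) = 304.40816^(1.5) = 5311.09955
g1 = m₃ / m₂^(3/2) = 8929.67930 / 5311.09955 ≈ 1.681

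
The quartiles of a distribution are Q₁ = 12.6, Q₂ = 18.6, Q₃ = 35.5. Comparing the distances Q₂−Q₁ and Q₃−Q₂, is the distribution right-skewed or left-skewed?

right-skewed

Q₂ − Q₁ = 6.0;  Q₃ − Q₂ = 16.9
Q₃ − Q₂ > Q₂ − Q₁ ⇒ the upper half is more spread out ⇒ right-skewed.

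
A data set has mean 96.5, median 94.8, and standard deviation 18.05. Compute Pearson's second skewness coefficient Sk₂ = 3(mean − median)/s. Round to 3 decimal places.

Sk₂ = 3(96.5 − 94.8) / 18.05 = 3 × 1.7000 / 18.05
    = 5.1000 / 18.05 ≈ 0.283

0.283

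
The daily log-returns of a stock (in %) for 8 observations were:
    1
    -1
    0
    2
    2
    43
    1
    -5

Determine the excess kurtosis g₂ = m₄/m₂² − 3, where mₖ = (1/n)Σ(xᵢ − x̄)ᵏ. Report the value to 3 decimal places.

x̄ = 5.3750
Σ(xᵢ − x̄)² = 1653.8750 ⇒ m₂ = 206.73438
Σ(xᵢ − x̄)⁴ = 2019103.4316 ⇒ m₄ = 252387.92896
m₂² = 42739.10181
g₂ = m₄/m₂² − 3 = 5.90532 − 3 ≈ 2.905

2.905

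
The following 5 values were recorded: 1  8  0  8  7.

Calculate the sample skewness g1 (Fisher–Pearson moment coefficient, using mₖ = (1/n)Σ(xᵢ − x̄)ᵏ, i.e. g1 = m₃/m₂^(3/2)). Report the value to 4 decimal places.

x̄ = (1 + 8 + 0 + 8 + 7) / 5 = 4.8000
deviations (xᵢ − x̄): -3.8000, 3.2000, -4.8000, 3.2000, 2.2000
Σ(xᵢ − x̄)² = 62.8000 ⇒ m₂ = 62.8000/5 = 12.56000
Σ(xᵢ − x̄)³ = -89.2800 ⇒ m₃ = -89.2800/5 = -17.85600
m₂^(3/2) = 12.56000^(1.5) = 44.51275
g1 = m₃ / m₂^(3/2) = -17.85600 / 44.51275 ≈ -0.4011

-0.4011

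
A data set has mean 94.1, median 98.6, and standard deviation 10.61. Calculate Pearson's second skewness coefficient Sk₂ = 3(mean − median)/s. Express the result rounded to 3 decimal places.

-1.272

Sk₂ = 3(94.1 − 98.6) / 10.61 = 3 × -4.5000 / 10.61
    = -13.5000 / 10.61 ≈ -1.272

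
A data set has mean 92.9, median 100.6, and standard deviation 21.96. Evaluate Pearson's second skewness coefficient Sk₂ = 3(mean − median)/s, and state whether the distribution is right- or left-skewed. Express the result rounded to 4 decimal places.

-1.0519, left-skewed

Sk₂ = 3(92.9 − 100.6) / 21.96 = 3 × -7.7000 / 21.96
    = -23.1000 / 21.96 ≈ -1.0519
Sk₂ < 0 ⇒ mean < median ⇒ left-skewed (negative skew).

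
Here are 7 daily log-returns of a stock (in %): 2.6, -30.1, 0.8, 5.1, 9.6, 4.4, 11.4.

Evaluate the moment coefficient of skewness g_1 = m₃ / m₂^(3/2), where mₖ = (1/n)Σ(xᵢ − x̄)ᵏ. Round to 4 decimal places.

-1.7381

x̄ = (2.6 - 30.1 + 0.8 + 5.1 + 9.6 + 4.4 + 11.4) / 7 = 0.5429
deviations (xᵢ − x̄): 2.0571, -30.6429, 0.2571, 4.5571, 9.0571, 3.8571, 10.8571
Σ(xᵢ − x̄)² = 1178.8371 ⇒ m₂ = 1178.8371/7 = 168.40531
Σ(xᵢ − x̄)³ = -26589.6383 ⇒ m₃ = -26589.6383/7 = -3798.51976
m₂^(3/2) = 168.40531^(1.5) = 2185.41368
g_1 = m₃ / m₂^(3/2) = -3798.51976 / 2185.41368 ≈ -1.7381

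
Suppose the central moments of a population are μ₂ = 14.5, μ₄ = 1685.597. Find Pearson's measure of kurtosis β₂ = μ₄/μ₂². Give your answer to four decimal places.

μ₂² = 14.5² = 210.25000
μ₄/μ₂² = 1685.597 / 210.25000 = 8.01711
β₂ ≈ 8.0171

8.0171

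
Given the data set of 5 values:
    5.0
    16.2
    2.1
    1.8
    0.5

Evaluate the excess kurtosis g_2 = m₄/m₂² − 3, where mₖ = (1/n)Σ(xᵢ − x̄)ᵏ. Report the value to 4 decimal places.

-0.0850

x̄ = 5.1200
Σ(xᵢ − x̄)² = 164.2680 ⇒ m₂ = 32.85360
Σ(xᵢ − x̄)⁴ = 15731.8476 ⇒ m₄ = 3146.36952
m₂² = 1079.35903
g_2 = m₄/m₂² − 3 = 2.91504 − 3 ≈ -0.0850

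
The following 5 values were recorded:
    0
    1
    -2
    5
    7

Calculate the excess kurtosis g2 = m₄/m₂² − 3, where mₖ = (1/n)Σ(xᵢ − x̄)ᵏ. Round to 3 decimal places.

-1.453

x̄ = 2.2000
Σ(xᵢ − x̄)² = 54.8000 ⇒ m₂ = 10.96000
Σ(xᵢ − x̄)⁴ = 928.9760 ⇒ m₄ = 185.79520
m₂² = 120.12160
g2 = m₄/m₂² − 3 = 1.54673 − 3 ≈ -1.453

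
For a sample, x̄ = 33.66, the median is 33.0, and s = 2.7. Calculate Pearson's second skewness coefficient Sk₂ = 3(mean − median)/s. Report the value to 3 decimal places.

0.733

Sk₂ = 3(33.66 − 33.0) / 2.7 = 3 × 0.6600 / 2.7
    = 1.9800 / 2.7 ≈ 0.733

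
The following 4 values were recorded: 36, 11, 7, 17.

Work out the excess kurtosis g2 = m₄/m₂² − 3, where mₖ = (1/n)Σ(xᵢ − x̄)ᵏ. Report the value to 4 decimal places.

x̄ = 17.7500
Σ(xᵢ − x̄)² = 494.7500 ⇒ m₂ = 123.68750
Σ(xᵢ − x̄)⁴ = 126361.5781 ⇒ m₄ = 31590.39453
m₂² = 15298.59766
g2 = m₄/m₂² − 3 = 2.06492 − 3 ≈ -0.9351

-0.9351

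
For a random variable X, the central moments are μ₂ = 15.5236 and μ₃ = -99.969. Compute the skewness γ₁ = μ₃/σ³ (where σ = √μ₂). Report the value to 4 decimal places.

σ = √μ₂ = √15.5236 = 3.94000
σ³ = μ₂^(3/2) = 61.16298
γ₁ = μ₃/σ³ = -99.969 / 61.16298 ≈ -1.6345

-1.6345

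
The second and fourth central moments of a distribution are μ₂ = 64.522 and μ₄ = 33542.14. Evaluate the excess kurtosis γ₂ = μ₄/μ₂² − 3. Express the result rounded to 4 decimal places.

μ₂² = 64.522² = 4163.08848
μ₄/μ₂² = 33542.14 / 4163.08848 = 8.05703
γ₂ = 8.05703 − 3 ≈ 5.0570

5.0570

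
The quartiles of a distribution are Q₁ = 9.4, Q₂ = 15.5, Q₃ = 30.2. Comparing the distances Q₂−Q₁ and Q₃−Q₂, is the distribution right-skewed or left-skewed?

Q₂ − Q₁ = 6.1;  Q₃ − Q₂ = 14.7
Q₃ − Q₂ > Q₂ − Q₁ ⇒ the upper half is more spread out ⇒ right-skewed.

right-skewed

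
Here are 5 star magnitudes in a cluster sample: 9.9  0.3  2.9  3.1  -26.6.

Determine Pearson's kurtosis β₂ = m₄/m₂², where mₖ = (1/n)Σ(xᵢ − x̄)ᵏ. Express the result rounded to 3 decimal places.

2.980

x̄ = -2.0800
Σ(xᵢ − x̄)² = 802.0480 ⇒ m₂ = 160.40960
Σ(xᵢ − x̄)⁴ = 383443.2221 ⇒ m₄ = 76688.64441
m₂² = 25731.23977
β₂ = m₄/m₂² = 76688.64441 / 25731.23977 ≈ 2.980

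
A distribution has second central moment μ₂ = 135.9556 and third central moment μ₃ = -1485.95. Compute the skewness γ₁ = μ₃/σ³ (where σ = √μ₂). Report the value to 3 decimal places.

σ = √μ₂ = √135.9556 = 11.66000
σ³ = μ₂^(3/2) = 1585.24230
γ₁ = μ₃/σ³ = -1485.95 / 1585.24230 ≈ -0.937

-0.937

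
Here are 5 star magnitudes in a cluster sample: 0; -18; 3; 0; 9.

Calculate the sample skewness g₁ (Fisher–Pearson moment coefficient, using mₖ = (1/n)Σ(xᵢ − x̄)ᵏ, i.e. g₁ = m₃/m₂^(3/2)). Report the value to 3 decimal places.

x̄ = (0 - 18 + 3 + 0 + 9) / 5 = -1.2000
deviations (xᵢ − x̄): 1.2000, -16.8000, 4.2000, 1.2000, 10.2000
Σ(xᵢ − x̄)² = 406.8000 ⇒ m₂ = 406.8000/5 = 81.36000
Σ(xᵢ − x̄)³ = -3602.8800 ⇒ m₃ = -3602.8800/5 = -720.57600
m₂^(3/2) = 81.36000^(1.5) = 733.86540
g₁ = m₃ / m₂^(3/2) = -720.57600 / 733.86540 ≈ -0.982

-0.982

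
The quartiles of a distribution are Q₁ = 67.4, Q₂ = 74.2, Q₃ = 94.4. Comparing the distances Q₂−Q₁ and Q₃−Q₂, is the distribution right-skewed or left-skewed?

Q₂ − Q₁ = 6.8;  Q₃ − Q₂ = 20.2
Q₃ − Q₂ > Q₂ − Q₁ ⇒ the upper half is more spread out ⇒ right-skewed.

right-skewed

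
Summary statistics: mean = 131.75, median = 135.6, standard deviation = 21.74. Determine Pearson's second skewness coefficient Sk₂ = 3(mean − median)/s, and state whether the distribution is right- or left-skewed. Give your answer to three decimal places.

-0.531, left-skewed

Sk₂ = 3(131.75 − 135.6) / 21.74 = 3 × -3.8500 / 21.74
    = -11.5500 / 21.74 ≈ -0.531
Sk₂ < 0 ⇒ mean < median ⇒ left-skewed (negative skew).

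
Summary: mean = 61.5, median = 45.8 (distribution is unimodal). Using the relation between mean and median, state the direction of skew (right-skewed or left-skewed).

mean − median = 61.5 − 45.8 = 15.7
mean > median ⇒ the longer tail is on the right ⇒ right-skewed (positively skewed).

right-skewed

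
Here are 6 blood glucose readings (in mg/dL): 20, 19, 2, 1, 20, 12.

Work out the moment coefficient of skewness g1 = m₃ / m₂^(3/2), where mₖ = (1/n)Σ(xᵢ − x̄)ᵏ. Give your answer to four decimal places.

-0.4211

x̄ = (20 + 19 + 2 + 1 + 20 + 12) / 6 = 12.3333
deviations (xᵢ − x̄): 7.6667, 6.6667, -10.3333, -11.3333, 7.6667, -0.3333
Σ(xᵢ − x̄)² = 397.3333 ⇒ m₂ = 397.3333/6 = 66.22222
Σ(xᵢ − x̄)³ = -1361.5556 ⇒ m₃ = -1361.5556/6 = -226.92593
m₂^(3/2) = 66.22222^(1.5) = 538.89683
g1 = m₃ / m₂^(3/2) = -226.92593 / 538.89683 ≈ -0.4211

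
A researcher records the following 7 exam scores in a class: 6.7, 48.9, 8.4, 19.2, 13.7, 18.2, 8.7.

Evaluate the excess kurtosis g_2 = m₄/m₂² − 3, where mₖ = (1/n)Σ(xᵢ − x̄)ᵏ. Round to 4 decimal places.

x̄ = 17.6857
Σ(xᵢ − x̄)² = 1280.4286 ⇒ m₂ = 182.91837
Σ(xᵢ − x̄)⁴ = 978099.0163 ⇒ m₄ = 139728.43091
m₂² = 33459.12911
g_2 = m₄/m₂² − 3 = 4.17609 − 3 ≈ 1.1761

1.1761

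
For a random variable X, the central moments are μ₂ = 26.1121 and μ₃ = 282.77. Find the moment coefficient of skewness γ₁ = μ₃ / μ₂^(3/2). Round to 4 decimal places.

σ = √μ₂ = √26.1121 = 5.11000
σ³ = μ₂^(3/2) = 133.43283
γ₁ = μ₃/σ³ = 282.77 / 133.43283 ≈ 2.1192

2.1192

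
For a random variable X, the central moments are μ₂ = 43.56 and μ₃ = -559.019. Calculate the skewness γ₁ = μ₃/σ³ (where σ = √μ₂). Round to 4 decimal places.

-1.9444

σ = √μ₂ = √43.56 = 6.60000
σ³ = μ₂^(3/2) = 287.49600
γ₁ = μ₃/σ³ = -559.019 / 287.49600 ≈ -1.9444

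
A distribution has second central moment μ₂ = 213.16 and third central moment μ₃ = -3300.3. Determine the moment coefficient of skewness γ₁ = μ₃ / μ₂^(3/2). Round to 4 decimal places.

-1.0605

σ = √μ₂ = √213.16 = 14.60000
σ³ = μ₂^(3/2) = 3112.13600
γ₁ = μ₃/σ³ = -3300.3 / 3112.13600 ≈ -1.0605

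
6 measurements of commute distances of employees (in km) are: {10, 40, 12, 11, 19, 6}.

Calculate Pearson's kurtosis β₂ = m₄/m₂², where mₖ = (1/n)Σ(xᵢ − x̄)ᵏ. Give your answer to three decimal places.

3.395

x̄ = 16.3333
Σ(xᵢ − x̄)² = 761.3333 ⇒ m₂ = 126.88889
Σ(xᵢ − x̄)⁴ = 327947.1111 ⇒ m₄ = 54657.85185
m₂² = 16100.79012
β₂ = m₄/m₂² = 54657.85185 / 16100.79012 ≈ 3.395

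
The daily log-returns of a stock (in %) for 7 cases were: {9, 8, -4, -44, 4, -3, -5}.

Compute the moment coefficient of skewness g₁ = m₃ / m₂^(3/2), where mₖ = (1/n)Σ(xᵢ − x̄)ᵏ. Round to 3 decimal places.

x̄ = (9 + 8 - 4 - 44 + 4 - 3 - 5) / 7 = -5.0000
deviations (xᵢ − x̄): 14.0000, 13.0000, 1.0000, -39.0000, 9.0000, 2.0000, 0.0000
Σ(xᵢ − x̄)² = 1972.0000 ⇒ m₂ = 1972.0000/7 = 281.71429
Σ(xᵢ − x̄)³ = -53640.0000 ⇒ m₃ = -53640.0000/7 = -7662.85714
m₂^(3/2) = 281.71429^(1.5) = 4728.39017
g₁ = m₃ / m₂^(3/2) = -7662.85714 / 4728.39017 ≈ -1.621

-1.621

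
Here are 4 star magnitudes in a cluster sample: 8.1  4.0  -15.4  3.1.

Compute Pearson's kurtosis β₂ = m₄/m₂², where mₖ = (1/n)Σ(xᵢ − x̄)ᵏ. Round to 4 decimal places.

2.2368

x̄ = -0.0500
Σ(xᵢ − x̄)² = 328.3700 ⇒ m₂ = 82.09250
Σ(xᵢ − x̄)⁴ = 60297.4090 ⇒ m₄ = 15074.35226
m₂² = 6739.17856
β₂ = m₄/m₂² = 15074.35226 / 6739.17856 ≈ 2.2368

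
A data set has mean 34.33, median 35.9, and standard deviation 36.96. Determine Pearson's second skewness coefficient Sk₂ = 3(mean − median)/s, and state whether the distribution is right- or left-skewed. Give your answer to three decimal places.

-0.127, left-skewed

Sk₂ = 3(34.33 − 35.9) / 36.96 = 3 × -1.5700 / 36.96
    = -4.7100 / 36.96 ≈ -0.127
Sk₂ < 0 ⇒ mean < median ⇒ left-skewed (negative skew).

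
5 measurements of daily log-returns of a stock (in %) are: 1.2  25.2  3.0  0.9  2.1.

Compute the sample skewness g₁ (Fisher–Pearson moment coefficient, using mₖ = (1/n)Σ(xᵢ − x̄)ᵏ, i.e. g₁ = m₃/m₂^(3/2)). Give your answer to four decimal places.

1.4773

x̄ = (1.2 + 25.2 + 3.0 + 0.9 + 2.1) / 5 = 6.4800
deviations (xᵢ − x̄): -5.2800, 18.7200, -3.4800, -5.5800, -4.3800
Σ(xᵢ − x̄)² = 440.7480 ⇒ m₂ = 440.7480/5 = 88.14960
Σ(xᵢ − x̄)³ = 6113.0959 ⇒ m₃ = 6113.0959/5 = 1222.61918
m₂^(3/2) = 88.14960^(1.5) = 827.61913
g₁ = m₃ / m₂^(3/2) = 1222.61918 / 827.61913 ≈ 1.4773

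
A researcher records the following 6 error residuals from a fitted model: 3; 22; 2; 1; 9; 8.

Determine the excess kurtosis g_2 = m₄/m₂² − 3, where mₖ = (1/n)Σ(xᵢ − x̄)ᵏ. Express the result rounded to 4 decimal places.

x̄ = 7.5000
Σ(xᵢ − x̄)² = 305.5000 ⇒ m₂ = 50.91667
Σ(xᵢ − x̄)⁴ = 47320.3750 ⇒ m₄ = 7886.72917
m₂² = 2592.50694
g_2 = m₄/m₂² − 3 = 3.04212 − 3 ≈ 0.0421

0.0421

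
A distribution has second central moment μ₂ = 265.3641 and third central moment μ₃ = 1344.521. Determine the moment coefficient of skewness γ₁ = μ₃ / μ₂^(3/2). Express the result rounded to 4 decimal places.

0.3110

σ = √μ₂ = √265.3641 = 16.29000
σ³ = μ₂^(3/2) = 4322.78119
γ₁ = μ₃/σ³ = 1344.521 / 4322.78119 ≈ 0.3110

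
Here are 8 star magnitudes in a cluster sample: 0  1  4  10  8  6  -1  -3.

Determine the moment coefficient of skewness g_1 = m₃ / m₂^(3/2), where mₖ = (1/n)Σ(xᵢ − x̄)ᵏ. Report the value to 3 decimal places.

0.195

x̄ = (0 + 1 + 4 + 10 + 8 + 6 - 1 - 3) / 8 = 3.1250
deviations (xᵢ − x̄): -3.1250, -2.1250, 0.8750, 6.8750, 4.8750, 2.8750, -4.1250, -6.1250
Σ(xᵢ − x̄)² = 148.8750 ⇒ m₂ = 148.8750/8 = 18.60938
Σ(xᵢ − x̄)³ = 125.1563 ⇒ m₃ = 125.1563/8 = 15.64453
m₂^(3/2) = 18.60938^(1.5) = 80.27821
g_1 = m₃ / m₂^(3/2) = 15.64453 / 80.27821 ≈ 0.195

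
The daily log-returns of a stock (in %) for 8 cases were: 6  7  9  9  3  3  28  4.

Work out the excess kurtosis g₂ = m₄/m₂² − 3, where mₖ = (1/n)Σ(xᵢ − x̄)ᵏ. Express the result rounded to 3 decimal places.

2.197

x̄ = 8.6250
Σ(xᵢ − x̄)² = 469.8750 ⇒ m₂ = 58.73438
Σ(xᵢ − x̄)⁴ = 143432.4316 ⇒ m₄ = 17929.05396
m₂² = 3449.72681
g₂ = m₄/m₂² − 3 = 5.19724 − 3 ≈ 2.197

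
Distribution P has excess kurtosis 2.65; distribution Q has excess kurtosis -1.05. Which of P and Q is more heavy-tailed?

Higher excess kurtosis ⇒ heavier tails relative to the normal distribution.
2.65 vs -1.05: the larger is 2.65, so P has heavier tails. (P is leptokurtic — heavier-than-normal tails; the other is platykurtic.)

P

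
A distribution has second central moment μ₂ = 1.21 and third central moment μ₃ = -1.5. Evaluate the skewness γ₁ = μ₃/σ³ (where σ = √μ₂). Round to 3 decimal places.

σ = √μ₂ = √1.21 = 1.10000
σ³ = μ₂^(3/2) = 1.33100
γ₁ = μ₃/σ³ = -1.5 / 1.33100 ≈ -1.127

-1.127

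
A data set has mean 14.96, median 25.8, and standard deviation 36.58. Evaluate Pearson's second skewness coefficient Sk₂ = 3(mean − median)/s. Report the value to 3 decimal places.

-0.889

Sk₂ = 3(14.96 − 25.8) / 36.58 = 3 × -10.8400 / 36.58
    = -32.5200 / 36.58 ≈ -0.889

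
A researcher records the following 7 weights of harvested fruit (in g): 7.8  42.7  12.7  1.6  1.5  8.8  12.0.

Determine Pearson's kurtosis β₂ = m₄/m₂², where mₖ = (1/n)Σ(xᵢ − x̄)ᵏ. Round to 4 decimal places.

4.3006

x̄ = 12.4429
Σ(xᵢ − x̄)² = 1187.8971 ⇒ m₂ = 169.69959
Σ(xᵢ − x̄)⁴ = 866932.6104 ⇒ m₄ = 123847.51577
m₂² = 28797.95147
β₂ = m₄/m₂² = 123847.51577 / 28797.95147 ≈ 4.3006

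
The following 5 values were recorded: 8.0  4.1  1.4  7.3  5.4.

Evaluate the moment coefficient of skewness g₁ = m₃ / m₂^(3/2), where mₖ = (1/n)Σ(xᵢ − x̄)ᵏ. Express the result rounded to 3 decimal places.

-0.429

x̄ = (8.0 + 4.1 + 1.4 + 7.3 + 5.4) / 5 = 5.2400
deviations (xᵢ − x̄): 2.7600, -1.1400, -3.8400, 2.0600, 0.1600
Σ(xᵢ − x̄)² = 27.9320 ⇒ m₂ = 27.9320/5 = 5.58640
Σ(xᵢ − x̄)³ = -28.3342 ⇒ m₃ = -28.3342/5 = -5.66683
m₂^(3/2) = 5.58640^(1.5) = 13.20377
g₁ = m₃ / m₂^(3/2) = -5.66683 / 13.20377 ≈ -0.429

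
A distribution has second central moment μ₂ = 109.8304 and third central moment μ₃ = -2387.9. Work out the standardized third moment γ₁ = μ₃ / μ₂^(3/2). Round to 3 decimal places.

σ = √μ₂ = √109.8304 = 10.48000
σ³ = μ₂^(3/2) = 1151.02259
γ₁ = μ₃/σ³ = -2387.9 / 1151.02259 ≈ -2.075

-2.075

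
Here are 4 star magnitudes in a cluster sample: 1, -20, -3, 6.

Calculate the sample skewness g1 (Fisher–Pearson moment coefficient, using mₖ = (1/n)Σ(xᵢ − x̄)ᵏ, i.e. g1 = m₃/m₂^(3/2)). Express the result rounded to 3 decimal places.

x̄ = (1 - 20 - 3 + 6) / 4 = -4.0000
deviations (xᵢ − x̄): 5.0000, -16.0000, 1.0000, 10.0000
Σ(xᵢ − x̄)² = 382.0000 ⇒ m₂ = 382.0000/4 = 95.50000
Σ(xᵢ − x̄)³ = -2970.0000 ⇒ m₃ = -2970.0000/4 = -742.50000
m₂^(3/2) = 95.50000^(1.5) = 933.26517
g1 = m₃ / m₂^(3/2) = -742.50000 / 933.26517 ≈ -0.796

-0.796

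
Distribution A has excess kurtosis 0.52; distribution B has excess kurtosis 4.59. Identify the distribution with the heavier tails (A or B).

B

Higher excess kurtosis ⇒ heavier tails relative to the normal distribution.
0.52 vs 4.59: the larger is 4.59, so B has heavier tails.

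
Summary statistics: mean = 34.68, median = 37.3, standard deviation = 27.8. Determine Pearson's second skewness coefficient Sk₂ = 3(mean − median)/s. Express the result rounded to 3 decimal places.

-0.283

Sk₂ = 3(34.68 − 37.3) / 27.8 = 3 × -2.6200 / 27.8
    = -7.8600 / 27.8 ≈ -0.283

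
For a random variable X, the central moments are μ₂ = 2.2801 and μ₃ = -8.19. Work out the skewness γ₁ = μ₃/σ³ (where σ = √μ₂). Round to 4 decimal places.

σ = √μ₂ = √2.2801 = 1.51000
σ³ = μ₂^(3/2) = 3.44295
γ₁ = μ₃/σ³ = -8.19 / 3.44295 ≈ -2.3788

-2.3788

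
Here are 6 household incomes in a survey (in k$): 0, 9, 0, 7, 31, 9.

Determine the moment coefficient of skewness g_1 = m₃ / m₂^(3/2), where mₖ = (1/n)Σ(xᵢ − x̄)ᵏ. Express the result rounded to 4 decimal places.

x̄ = (0 + 9 + 0 + 7 + 31 + 9) / 6 = 9.3333
deviations (xᵢ − x̄): -9.3333, -0.3333, -9.3333, -2.3333, 21.6667, -0.3333
Σ(xᵢ − x̄)² = 649.3333 ⇒ m₂ = 649.3333/6 = 108.22222
Σ(xᵢ − x̄)³ = 8532.4444 ⇒ m₃ = 8532.4444/6 = 1422.07407
m₂^(3/2) = 108.22222^(1.5) = 1125.83481
g_1 = m₃ / m₂^(3/2) = 1422.07407 / 1125.83481 ≈ 1.2631

1.2631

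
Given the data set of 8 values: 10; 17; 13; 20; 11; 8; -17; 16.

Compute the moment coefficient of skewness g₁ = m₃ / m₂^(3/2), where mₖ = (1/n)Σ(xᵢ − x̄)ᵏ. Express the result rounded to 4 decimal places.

-1.7431

x̄ = (10 + 17 + 13 + 20 + 11 + 8 - 17 + 16) / 8 = 9.7500
deviations (xᵢ − x̄): 0.2500, 7.2500, 3.2500, 10.2500, 1.2500, -1.7500, -26.7500, 6.2500
Σ(xᵢ − x̄)² = 927.5000 ⇒ m₂ = 927.5000/8 = 115.93750
Σ(xᵢ − x̄)³ = -17408.2500 ⇒ m₃ = -17408.2500/8 = -2176.03125
m₂^(3/2) = 115.93750^(1.5) = 1248.34865
g₁ = m₃ / m₂^(3/2) = -2176.03125 / 1248.34865 ≈ -1.7431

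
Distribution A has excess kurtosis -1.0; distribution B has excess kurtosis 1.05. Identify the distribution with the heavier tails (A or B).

Higher excess kurtosis ⇒ heavier tails relative to the normal distribution.
-1.0 vs 1.05: the larger is 1.05, so B has heavier tails. (B is leptokurtic — heavier-than-normal tails; the other is platykurtic.)

B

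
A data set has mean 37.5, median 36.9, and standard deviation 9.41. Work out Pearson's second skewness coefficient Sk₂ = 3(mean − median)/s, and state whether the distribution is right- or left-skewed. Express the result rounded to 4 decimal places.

Sk₂ = 3(37.5 − 36.9) / 9.41 = 3 × 0.6000 / 9.41
    = 1.8000 / 9.41 ≈ 0.1913
Sk₂ > 0 ⇒ mean > median ⇒ right-skewed (positive skew).

0.1913, right-skewed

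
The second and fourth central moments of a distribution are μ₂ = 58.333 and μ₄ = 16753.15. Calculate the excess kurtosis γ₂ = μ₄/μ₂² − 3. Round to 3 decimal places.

μ₂² = 58.333² = 3402.73889
μ₄/μ₂² = 16753.15 / 3402.73889 = 4.92343
γ₂ = 4.92343 − 3 ≈ 1.923

1.923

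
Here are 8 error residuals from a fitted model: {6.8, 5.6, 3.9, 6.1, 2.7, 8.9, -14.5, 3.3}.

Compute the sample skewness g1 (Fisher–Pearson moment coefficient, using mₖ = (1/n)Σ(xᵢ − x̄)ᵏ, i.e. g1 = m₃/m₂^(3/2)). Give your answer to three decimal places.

x̄ = (6.8 + 5.6 + 3.9 + 6.1 + 2.7 + 8.9 - 14.5 + 3.3) / 8 = 2.8500
deviations (xᵢ − x̄): 3.9500, 2.7500, 1.0500, 3.2500, -0.1500, 6.0500, -17.3500, 0.4500
Σ(xᵢ − x̄)² = 372.6800 ⇒ m₂ = 372.6800/8 = 46.58500
Σ(xᵢ − x̄)³ = -4883.2950 ⇒ m₃ = -4883.2950/8 = -610.41188
m₂^(3/2) = 46.58500^(1.5) = 317.95756
g1 = m₃ / m₂^(3/2) = -610.41188 / 317.95756 ≈ -1.920

-1.920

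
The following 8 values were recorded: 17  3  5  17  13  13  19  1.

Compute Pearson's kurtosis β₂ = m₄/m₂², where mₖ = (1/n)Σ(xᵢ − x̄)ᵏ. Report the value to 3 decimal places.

x̄ = 11.0000
Σ(xᵢ − x̄)² = 344.0000 ⇒ m₂ = 43.00000
Σ(xᵢ − x̄)⁴ = 22112.0000 ⇒ m₄ = 2764.00000
m₂² = 1849.00000
β₂ = m₄/m₂² = 2764.00000 / 1849.00000 ≈ 1.495

1.495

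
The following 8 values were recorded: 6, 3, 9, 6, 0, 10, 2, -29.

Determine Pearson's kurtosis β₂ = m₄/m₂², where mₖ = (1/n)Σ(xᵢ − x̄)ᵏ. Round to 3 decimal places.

x̄ = 0.8750
Σ(xᵢ − x̄)² = 1100.8750 ⇒ m₂ = 137.60938
Σ(xᵢ − x̄)⁴ = 809277.7129 ⇒ m₄ = 101159.71411
m₂² = 18936.34009
β₂ = m₄/m₂² = 101159.71411 / 18936.34009 ≈ 5.342

5.342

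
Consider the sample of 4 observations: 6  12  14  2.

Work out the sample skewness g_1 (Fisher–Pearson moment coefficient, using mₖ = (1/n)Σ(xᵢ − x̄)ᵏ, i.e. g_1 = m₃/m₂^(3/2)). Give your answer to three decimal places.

-0.187

x̄ = (6 + 12 + 14 + 2) / 4 = 8.5000
deviations (xᵢ − x̄): -2.5000, 3.5000, 5.5000, -6.5000
Σ(xᵢ − x̄)² = 91.0000 ⇒ m₂ = 91.0000/4 = 22.75000
Σ(xᵢ − x̄)³ = -81.0000 ⇒ m₃ = -81.0000/4 = -20.25000
m₂^(3/2) = 22.75000^(1.5) = 108.51058
g_1 = m₃ / m₂^(3/2) = -20.25000 / 108.51058 ≈ -0.187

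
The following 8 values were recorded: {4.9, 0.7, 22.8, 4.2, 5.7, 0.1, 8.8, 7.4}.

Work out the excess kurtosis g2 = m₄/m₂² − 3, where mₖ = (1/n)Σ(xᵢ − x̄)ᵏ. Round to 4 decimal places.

1.3822

x̄ = 6.8250
Σ(xᵢ − x̄)² = 354.0350 ⇒ m₂ = 44.25438
Σ(xᵢ − x̄)⁴ = 68658.2766 ⇒ m₄ = 8582.28458
m₂² = 1958.44971
g2 = m₄/m₂² − 3 = 4.38218 − 3 ≈ 1.3822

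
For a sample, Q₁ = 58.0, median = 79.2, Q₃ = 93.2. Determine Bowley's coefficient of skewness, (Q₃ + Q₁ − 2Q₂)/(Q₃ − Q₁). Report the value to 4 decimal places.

numerator: Q₃ + Q₁ − 2Q₂ = 93.2 + 58.0 − 2×79.2 = -7.2000
denominator: Q₃ − Q₁ = 93.2 − 58.0 = 35.2000
Bowley skewness = -7.2000 / 35.2000 ≈ -0.2045

-0.2045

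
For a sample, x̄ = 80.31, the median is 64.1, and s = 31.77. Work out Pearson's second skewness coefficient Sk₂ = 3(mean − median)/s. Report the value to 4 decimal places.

Sk₂ = 3(80.31 − 64.1) / 31.77 = 3 × 16.2100 / 31.77
    = 48.6300 / 31.77 ≈ 1.5307

1.5307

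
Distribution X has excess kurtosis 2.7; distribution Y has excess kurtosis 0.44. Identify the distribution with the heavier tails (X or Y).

X

Higher excess kurtosis ⇒ heavier tails relative to the normal distribution.
2.7 vs 0.44: the larger is 2.7, so X has heavier tails.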